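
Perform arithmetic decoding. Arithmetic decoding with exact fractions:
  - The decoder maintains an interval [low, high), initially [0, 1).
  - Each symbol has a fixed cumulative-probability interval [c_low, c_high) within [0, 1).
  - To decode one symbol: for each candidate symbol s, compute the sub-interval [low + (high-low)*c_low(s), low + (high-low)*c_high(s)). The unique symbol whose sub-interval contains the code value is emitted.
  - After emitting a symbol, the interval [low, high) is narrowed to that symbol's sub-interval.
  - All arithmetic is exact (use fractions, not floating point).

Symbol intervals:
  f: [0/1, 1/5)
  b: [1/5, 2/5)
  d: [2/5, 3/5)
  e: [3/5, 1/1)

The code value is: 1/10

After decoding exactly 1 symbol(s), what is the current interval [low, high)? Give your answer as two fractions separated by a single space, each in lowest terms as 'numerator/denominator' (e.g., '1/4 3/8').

Answer: 0/1 1/5

Derivation:
Step 1: interval [0/1, 1/1), width = 1/1 - 0/1 = 1/1
  'f': [0/1 + 1/1*0/1, 0/1 + 1/1*1/5) = [0/1, 1/5) <- contains code 1/10
  'b': [0/1 + 1/1*1/5, 0/1 + 1/1*2/5) = [1/5, 2/5)
  'd': [0/1 + 1/1*2/5, 0/1 + 1/1*3/5) = [2/5, 3/5)
  'e': [0/1 + 1/1*3/5, 0/1 + 1/1*1/1) = [3/5, 1/1)
  emit 'f', narrow to [0/1, 1/5)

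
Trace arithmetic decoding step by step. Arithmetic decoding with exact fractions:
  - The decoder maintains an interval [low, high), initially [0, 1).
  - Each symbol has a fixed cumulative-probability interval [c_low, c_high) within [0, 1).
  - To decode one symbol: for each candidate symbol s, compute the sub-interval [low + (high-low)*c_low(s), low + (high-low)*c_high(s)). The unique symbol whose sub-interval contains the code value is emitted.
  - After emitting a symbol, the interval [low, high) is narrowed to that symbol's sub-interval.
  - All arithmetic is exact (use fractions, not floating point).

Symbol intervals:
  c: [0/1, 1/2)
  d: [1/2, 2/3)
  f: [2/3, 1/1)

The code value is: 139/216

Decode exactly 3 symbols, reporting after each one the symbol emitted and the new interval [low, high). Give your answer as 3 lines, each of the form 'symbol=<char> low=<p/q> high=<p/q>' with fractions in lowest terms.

Step 1: interval [0/1, 1/1), width = 1/1 - 0/1 = 1/1
  'c': [0/1 + 1/1*0/1, 0/1 + 1/1*1/2) = [0/1, 1/2)
  'd': [0/1 + 1/1*1/2, 0/1 + 1/1*2/3) = [1/2, 2/3) <- contains code 139/216
  'f': [0/1 + 1/1*2/3, 0/1 + 1/1*1/1) = [2/3, 1/1)
  emit 'd', narrow to [1/2, 2/3)
Step 2: interval [1/2, 2/3), width = 2/3 - 1/2 = 1/6
  'c': [1/2 + 1/6*0/1, 1/2 + 1/6*1/2) = [1/2, 7/12)
  'd': [1/2 + 1/6*1/2, 1/2 + 1/6*2/3) = [7/12, 11/18)
  'f': [1/2 + 1/6*2/3, 1/2 + 1/6*1/1) = [11/18, 2/3) <- contains code 139/216
  emit 'f', narrow to [11/18, 2/3)
Step 3: interval [11/18, 2/3), width = 2/3 - 11/18 = 1/18
  'c': [11/18 + 1/18*0/1, 11/18 + 1/18*1/2) = [11/18, 23/36)
  'd': [11/18 + 1/18*1/2, 11/18 + 1/18*2/3) = [23/36, 35/54) <- contains code 139/216
  'f': [11/18 + 1/18*2/3, 11/18 + 1/18*1/1) = [35/54, 2/3)
  emit 'd', narrow to [23/36, 35/54)

Answer: symbol=d low=1/2 high=2/3
symbol=f low=11/18 high=2/3
symbol=d low=23/36 high=35/54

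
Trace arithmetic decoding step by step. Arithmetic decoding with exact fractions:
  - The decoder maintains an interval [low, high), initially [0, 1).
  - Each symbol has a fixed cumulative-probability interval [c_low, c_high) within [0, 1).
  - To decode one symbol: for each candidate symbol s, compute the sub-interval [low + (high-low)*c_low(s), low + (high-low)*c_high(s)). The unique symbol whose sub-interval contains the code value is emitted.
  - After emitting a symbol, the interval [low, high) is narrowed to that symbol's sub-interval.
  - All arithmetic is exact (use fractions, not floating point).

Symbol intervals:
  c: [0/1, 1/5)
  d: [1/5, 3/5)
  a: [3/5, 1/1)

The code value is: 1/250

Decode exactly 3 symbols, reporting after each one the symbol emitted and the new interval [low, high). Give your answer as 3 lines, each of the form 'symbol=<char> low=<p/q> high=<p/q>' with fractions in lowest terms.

Step 1: interval [0/1, 1/1), width = 1/1 - 0/1 = 1/1
  'c': [0/1 + 1/1*0/1, 0/1 + 1/1*1/5) = [0/1, 1/5) <- contains code 1/250
  'd': [0/1 + 1/1*1/5, 0/1 + 1/1*3/5) = [1/5, 3/5)
  'a': [0/1 + 1/1*3/5, 0/1 + 1/1*1/1) = [3/5, 1/1)
  emit 'c', narrow to [0/1, 1/5)
Step 2: interval [0/1, 1/5), width = 1/5 - 0/1 = 1/5
  'c': [0/1 + 1/5*0/1, 0/1 + 1/5*1/5) = [0/1, 1/25) <- contains code 1/250
  'd': [0/1 + 1/5*1/5, 0/1 + 1/5*3/5) = [1/25, 3/25)
  'a': [0/1 + 1/5*3/5, 0/1 + 1/5*1/1) = [3/25, 1/5)
  emit 'c', narrow to [0/1, 1/25)
Step 3: interval [0/1, 1/25), width = 1/25 - 0/1 = 1/25
  'c': [0/1 + 1/25*0/1, 0/1 + 1/25*1/5) = [0/1, 1/125) <- contains code 1/250
  'd': [0/1 + 1/25*1/5, 0/1 + 1/25*3/5) = [1/125, 3/125)
  'a': [0/1 + 1/25*3/5, 0/1 + 1/25*1/1) = [3/125, 1/25)
  emit 'c', narrow to [0/1, 1/125)

Answer: symbol=c low=0/1 high=1/5
symbol=c low=0/1 high=1/25
symbol=c low=0/1 high=1/125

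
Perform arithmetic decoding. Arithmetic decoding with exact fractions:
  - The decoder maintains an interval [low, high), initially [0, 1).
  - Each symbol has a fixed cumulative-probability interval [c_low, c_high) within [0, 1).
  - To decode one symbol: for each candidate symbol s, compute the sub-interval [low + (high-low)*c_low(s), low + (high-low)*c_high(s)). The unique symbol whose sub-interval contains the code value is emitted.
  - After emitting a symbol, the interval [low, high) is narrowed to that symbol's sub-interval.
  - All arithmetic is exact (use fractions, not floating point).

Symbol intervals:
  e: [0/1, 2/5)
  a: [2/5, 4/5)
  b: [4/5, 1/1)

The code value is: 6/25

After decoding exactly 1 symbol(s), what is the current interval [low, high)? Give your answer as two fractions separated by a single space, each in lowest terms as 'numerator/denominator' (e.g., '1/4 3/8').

Step 1: interval [0/1, 1/1), width = 1/1 - 0/1 = 1/1
  'e': [0/1 + 1/1*0/1, 0/1 + 1/1*2/5) = [0/1, 2/5) <- contains code 6/25
  'a': [0/1 + 1/1*2/5, 0/1 + 1/1*4/5) = [2/5, 4/5)
  'b': [0/1 + 1/1*4/5, 0/1 + 1/1*1/1) = [4/5, 1/1)
  emit 'e', narrow to [0/1, 2/5)

Answer: 0/1 2/5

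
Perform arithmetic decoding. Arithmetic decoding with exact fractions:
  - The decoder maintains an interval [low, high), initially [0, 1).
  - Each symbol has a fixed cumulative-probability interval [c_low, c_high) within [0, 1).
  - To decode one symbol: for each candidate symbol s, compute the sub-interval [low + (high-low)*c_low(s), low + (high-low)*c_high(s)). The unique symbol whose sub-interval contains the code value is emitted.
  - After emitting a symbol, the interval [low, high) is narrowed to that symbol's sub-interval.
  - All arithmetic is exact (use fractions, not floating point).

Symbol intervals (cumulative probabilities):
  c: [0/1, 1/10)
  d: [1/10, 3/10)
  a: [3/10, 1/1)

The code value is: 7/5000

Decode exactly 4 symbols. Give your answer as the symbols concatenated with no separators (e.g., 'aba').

Step 1: interval [0/1, 1/1), width = 1/1 - 0/1 = 1/1
  'c': [0/1 + 1/1*0/1, 0/1 + 1/1*1/10) = [0/1, 1/10) <- contains code 7/5000
  'd': [0/1 + 1/1*1/10, 0/1 + 1/1*3/10) = [1/10, 3/10)
  'a': [0/1 + 1/1*3/10, 0/1 + 1/1*1/1) = [3/10, 1/1)
  emit 'c', narrow to [0/1, 1/10)
Step 2: interval [0/1, 1/10), width = 1/10 - 0/1 = 1/10
  'c': [0/1 + 1/10*0/1, 0/1 + 1/10*1/10) = [0/1, 1/100) <- contains code 7/5000
  'd': [0/1 + 1/10*1/10, 0/1 + 1/10*3/10) = [1/100, 3/100)
  'a': [0/1 + 1/10*3/10, 0/1 + 1/10*1/1) = [3/100, 1/10)
  emit 'c', narrow to [0/1, 1/100)
Step 3: interval [0/1, 1/100), width = 1/100 - 0/1 = 1/100
  'c': [0/1 + 1/100*0/1, 0/1 + 1/100*1/10) = [0/1, 1/1000)
  'd': [0/1 + 1/100*1/10, 0/1 + 1/100*3/10) = [1/1000, 3/1000) <- contains code 7/5000
  'a': [0/1 + 1/100*3/10, 0/1 + 1/100*1/1) = [3/1000, 1/100)
  emit 'd', narrow to [1/1000, 3/1000)
Step 4: interval [1/1000, 3/1000), width = 3/1000 - 1/1000 = 1/500
  'c': [1/1000 + 1/500*0/1, 1/1000 + 1/500*1/10) = [1/1000, 3/2500)
  'd': [1/1000 + 1/500*1/10, 1/1000 + 1/500*3/10) = [3/2500, 1/625) <- contains code 7/5000
  'a': [1/1000 + 1/500*3/10, 1/1000 + 1/500*1/1) = [1/625, 3/1000)
  emit 'd', narrow to [3/2500, 1/625)

Answer: ccdd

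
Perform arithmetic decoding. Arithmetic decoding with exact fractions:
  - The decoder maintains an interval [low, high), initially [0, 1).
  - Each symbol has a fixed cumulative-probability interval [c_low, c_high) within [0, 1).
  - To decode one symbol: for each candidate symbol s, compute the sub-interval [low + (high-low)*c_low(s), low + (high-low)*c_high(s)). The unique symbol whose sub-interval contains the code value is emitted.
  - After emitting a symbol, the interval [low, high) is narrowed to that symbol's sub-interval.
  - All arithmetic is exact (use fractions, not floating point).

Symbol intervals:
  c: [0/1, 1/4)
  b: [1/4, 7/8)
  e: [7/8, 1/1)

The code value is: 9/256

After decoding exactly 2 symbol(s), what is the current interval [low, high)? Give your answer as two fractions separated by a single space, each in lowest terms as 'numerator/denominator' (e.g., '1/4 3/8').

Step 1: interval [0/1, 1/1), width = 1/1 - 0/1 = 1/1
  'c': [0/1 + 1/1*0/1, 0/1 + 1/1*1/4) = [0/1, 1/4) <- contains code 9/256
  'b': [0/1 + 1/1*1/4, 0/1 + 1/1*7/8) = [1/4, 7/8)
  'e': [0/1 + 1/1*7/8, 0/1 + 1/1*1/1) = [7/8, 1/1)
  emit 'c', narrow to [0/1, 1/4)
Step 2: interval [0/1, 1/4), width = 1/4 - 0/1 = 1/4
  'c': [0/1 + 1/4*0/1, 0/1 + 1/4*1/4) = [0/1, 1/16) <- contains code 9/256
  'b': [0/1 + 1/4*1/4, 0/1 + 1/4*7/8) = [1/16, 7/32)
  'e': [0/1 + 1/4*7/8, 0/1 + 1/4*1/1) = [7/32, 1/4)
  emit 'c', narrow to [0/1, 1/16)

Answer: 0/1 1/16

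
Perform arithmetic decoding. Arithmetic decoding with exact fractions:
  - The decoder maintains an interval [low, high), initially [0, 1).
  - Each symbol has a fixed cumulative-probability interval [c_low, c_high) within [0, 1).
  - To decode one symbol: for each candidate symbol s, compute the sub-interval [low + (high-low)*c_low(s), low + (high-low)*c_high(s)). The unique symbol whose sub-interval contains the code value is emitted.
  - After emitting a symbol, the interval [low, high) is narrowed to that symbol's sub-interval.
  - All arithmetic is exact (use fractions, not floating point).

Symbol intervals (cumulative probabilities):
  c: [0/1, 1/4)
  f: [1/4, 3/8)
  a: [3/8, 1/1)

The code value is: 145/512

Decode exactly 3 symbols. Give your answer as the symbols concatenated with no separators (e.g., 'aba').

Answer: ffc

Derivation:
Step 1: interval [0/1, 1/1), width = 1/1 - 0/1 = 1/1
  'c': [0/1 + 1/1*0/1, 0/1 + 1/1*1/4) = [0/1, 1/4)
  'f': [0/1 + 1/1*1/4, 0/1 + 1/1*3/8) = [1/4, 3/8) <- contains code 145/512
  'a': [0/1 + 1/1*3/8, 0/1 + 1/1*1/1) = [3/8, 1/1)
  emit 'f', narrow to [1/4, 3/8)
Step 2: interval [1/4, 3/8), width = 3/8 - 1/4 = 1/8
  'c': [1/4 + 1/8*0/1, 1/4 + 1/8*1/4) = [1/4, 9/32)
  'f': [1/4 + 1/8*1/4, 1/4 + 1/8*3/8) = [9/32, 19/64) <- contains code 145/512
  'a': [1/4 + 1/8*3/8, 1/4 + 1/8*1/1) = [19/64, 3/8)
  emit 'f', narrow to [9/32, 19/64)
Step 3: interval [9/32, 19/64), width = 19/64 - 9/32 = 1/64
  'c': [9/32 + 1/64*0/1, 9/32 + 1/64*1/4) = [9/32, 73/256) <- contains code 145/512
  'f': [9/32 + 1/64*1/4, 9/32 + 1/64*3/8) = [73/256, 147/512)
  'a': [9/32 + 1/64*3/8, 9/32 + 1/64*1/1) = [147/512, 19/64)
  emit 'c', narrow to [9/32, 73/256)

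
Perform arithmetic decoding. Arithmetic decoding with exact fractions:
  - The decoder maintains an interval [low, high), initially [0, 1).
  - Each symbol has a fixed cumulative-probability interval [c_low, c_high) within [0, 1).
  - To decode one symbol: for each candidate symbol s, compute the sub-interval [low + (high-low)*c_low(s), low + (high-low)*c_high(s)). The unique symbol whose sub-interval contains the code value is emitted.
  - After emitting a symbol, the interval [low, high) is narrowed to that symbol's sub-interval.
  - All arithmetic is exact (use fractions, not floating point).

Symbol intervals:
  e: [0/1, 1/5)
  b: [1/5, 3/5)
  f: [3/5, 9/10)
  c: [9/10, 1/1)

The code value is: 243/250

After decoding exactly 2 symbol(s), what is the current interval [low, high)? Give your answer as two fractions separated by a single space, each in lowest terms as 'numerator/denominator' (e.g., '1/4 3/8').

Step 1: interval [0/1, 1/1), width = 1/1 - 0/1 = 1/1
  'e': [0/1 + 1/1*0/1, 0/1 + 1/1*1/5) = [0/1, 1/5)
  'b': [0/1 + 1/1*1/5, 0/1 + 1/1*3/5) = [1/5, 3/5)
  'f': [0/1 + 1/1*3/5, 0/1 + 1/1*9/10) = [3/5, 9/10)
  'c': [0/1 + 1/1*9/10, 0/1 + 1/1*1/1) = [9/10, 1/1) <- contains code 243/250
  emit 'c', narrow to [9/10, 1/1)
Step 2: interval [9/10, 1/1), width = 1/1 - 9/10 = 1/10
  'e': [9/10 + 1/10*0/1, 9/10 + 1/10*1/5) = [9/10, 23/25)
  'b': [9/10 + 1/10*1/5, 9/10 + 1/10*3/5) = [23/25, 24/25)
  'f': [9/10 + 1/10*3/5, 9/10 + 1/10*9/10) = [24/25, 99/100) <- contains code 243/250
  'c': [9/10 + 1/10*9/10, 9/10 + 1/10*1/1) = [99/100, 1/1)
  emit 'f', narrow to [24/25, 99/100)

Answer: 24/25 99/100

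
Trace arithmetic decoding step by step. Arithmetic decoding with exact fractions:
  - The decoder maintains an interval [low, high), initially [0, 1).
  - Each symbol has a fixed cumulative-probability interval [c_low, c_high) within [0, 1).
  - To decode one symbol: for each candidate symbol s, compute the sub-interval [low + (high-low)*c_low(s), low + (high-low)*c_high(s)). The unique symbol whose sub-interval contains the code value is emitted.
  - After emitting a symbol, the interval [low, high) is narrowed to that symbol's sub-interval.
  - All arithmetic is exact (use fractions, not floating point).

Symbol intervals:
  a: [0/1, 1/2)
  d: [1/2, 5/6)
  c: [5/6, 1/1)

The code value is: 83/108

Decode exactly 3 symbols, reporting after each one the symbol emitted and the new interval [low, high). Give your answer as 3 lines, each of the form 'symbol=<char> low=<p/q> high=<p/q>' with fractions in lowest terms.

Answer: symbol=d low=1/2 high=5/6
symbol=d low=2/3 high=7/9
symbol=c low=41/54 high=7/9

Derivation:
Step 1: interval [0/1, 1/1), width = 1/1 - 0/1 = 1/1
  'a': [0/1 + 1/1*0/1, 0/1 + 1/1*1/2) = [0/1, 1/2)
  'd': [0/1 + 1/1*1/2, 0/1 + 1/1*5/6) = [1/2, 5/6) <- contains code 83/108
  'c': [0/1 + 1/1*5/6, 0/1 + 1/1*1/1) = [5/6, 1/1)
  emit 'd', narrow to [1/2, 5/6)
Step 2: interval [1/2, 5/6), width = 5/6 - 1/2 = 1/3
  'a': [1/2 + 1/3*0/1, 1/2 + 1/3*1/2) = [1/2, 2/3)
  'd': [1/2 + 1/3*1/2, 1/2 + 1/3*5/6) = [2/3, 7/9) <- contains code 83/108
  'c': [1/2 + 1/3*5/6, 1/2 + 1/3*1/1) = [7/9, 5/6)
  emit 'd', narrow to [2/3, 7/9)
Step 3: interval [2/3, 7/9), width = 7/9 - 2/3 = 1/9
  'a': [2/3 + 1/9*0/1, 2/3 + 1/9*1/2) = [2/3, 13/18)
  'd': [2/3 + 1/9*1/2, 2/3 + 1/9*5/6) = [13/18, 41/54)
  'c': [2/3 + 1/9*5/6, 2/3 + 1/9*1/1) = [41/54, 7/9) <- contains code 83/108
  emit 'c', narrow to [41/54, 7/9)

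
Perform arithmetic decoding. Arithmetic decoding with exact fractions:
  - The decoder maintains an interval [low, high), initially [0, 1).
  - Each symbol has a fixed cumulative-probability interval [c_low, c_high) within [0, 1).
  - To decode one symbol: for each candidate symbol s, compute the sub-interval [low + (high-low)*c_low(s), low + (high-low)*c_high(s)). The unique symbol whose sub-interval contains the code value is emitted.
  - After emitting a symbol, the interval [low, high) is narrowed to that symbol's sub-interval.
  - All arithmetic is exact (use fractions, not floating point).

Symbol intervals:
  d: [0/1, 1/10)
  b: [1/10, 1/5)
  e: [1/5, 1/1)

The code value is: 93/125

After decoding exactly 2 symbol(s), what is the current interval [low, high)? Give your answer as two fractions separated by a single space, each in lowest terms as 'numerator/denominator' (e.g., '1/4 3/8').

Step 1: interval [0/1, 1/1), width = 1/1 - 0/1 = 1/1
  'd': [0/1 + 1/1*0/1, 0/1 + 1/1*1/10) = [0/1, 1/10)
  'b': [0/1 + 1/1*1/10, 0/1 + 1/1*1/5) = [1/10, 1/5)
  'e': [0/1 + 1/1*1/5, 0/1 + 1/1*1/1) = [1/5, 1/1) <- contains code 93/125
  emit 'e', narrow to [1/5, 1/1)
Step 2: interval [1/5, 1/1), width = 1/1 - 1/5 = 4/5
  'd': [1/5 + 4/5*0/1, 1/5 + 4/5*1/10) = [1/5, 7/25)
  'b': [1/5 + 4/5*1/10, 1/5 + 4/5*1/5) = [7/25, 9/25)
  'e': [1/5 + 4/5*1/5, 1/5 + 4/5*1/1) = [9/25, 1/1) <- contains code 93/125
  emit 'e', narrow to [9/25, 1/1)

Answer: 9/25 1/1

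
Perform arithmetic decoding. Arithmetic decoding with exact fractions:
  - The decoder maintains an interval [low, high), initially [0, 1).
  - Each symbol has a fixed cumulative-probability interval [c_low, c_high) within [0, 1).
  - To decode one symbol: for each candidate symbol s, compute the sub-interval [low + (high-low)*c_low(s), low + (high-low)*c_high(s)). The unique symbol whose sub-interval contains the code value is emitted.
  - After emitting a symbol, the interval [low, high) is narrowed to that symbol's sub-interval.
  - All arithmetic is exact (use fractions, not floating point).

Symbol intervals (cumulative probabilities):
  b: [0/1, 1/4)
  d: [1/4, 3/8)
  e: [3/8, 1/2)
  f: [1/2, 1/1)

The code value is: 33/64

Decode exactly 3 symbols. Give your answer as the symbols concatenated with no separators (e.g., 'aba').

Answer: fbb

Derivation:
Step 1: interval [0/1, 1/1), width = 1/1 - 0/1 = 1/1
  'b': [0/1 + 1/1*0/1, 0/1 + 1/1*1/4) = [0/1, 1/4)
  'd': [0/1 + 1/1*1/4, 0/1 + 1/1*3/8) = [1/4, 3/8)
  'e': [0/1 + 1/1*3/8, 0/1 + 1/1*1/2) = [3/8, 1/2)
  'f': [0/1 + 1/1*1/2, 0/1 + 1/1*1/1) = [1/2, 1/1) <- contains code 33/64
  emit 'f', narrow to [1/2, 1/1)
Step 2: interval [1/2, 1/1), width = 1/1 - 1/2 = 1/2
  'b': [1/2 + 1/2*0/1, 1/2 + 1/2*1/4) = [1/2, 5/8) <- contains code 33/64
  'd': [1/2 + 1/2*1/4, 1/2 + 1/2*3/8) = [5/8, 11/16)
  'e': [1/2 + 1/2*3/8, 1/2 + 1/2*1/2) = [11/16, 3/4)
  'f': [1/2 + 1/2*1/2, 1/2 + 1/2*1/1) = [3/4, 1/1)
  emit 'b', narrow to [1/2, 5/8)
Step 3: interval [1/2, 5/8), width = 5/8 - 1/2 = 1/8
  'b': [1/2 + 1/8*0/1, 1/2 + 1/8*1/4) = [1/2, 17/32) <- contains code 33/64
  'd': [1/2 + 1/8*1/4, 1/2 + 1/8*3/8) = [17/32, 35/64)
  'e': [1/2 + 1/8*3/8, 1/2 + 1/8*1/2) = [35/64, 9/16)
  'f': [1/2 + 1/8*1/2, 1/2 + 1/8*1/1) = [9/16, 5/8)
  emit 'b', narrow to [1/2, 17/32)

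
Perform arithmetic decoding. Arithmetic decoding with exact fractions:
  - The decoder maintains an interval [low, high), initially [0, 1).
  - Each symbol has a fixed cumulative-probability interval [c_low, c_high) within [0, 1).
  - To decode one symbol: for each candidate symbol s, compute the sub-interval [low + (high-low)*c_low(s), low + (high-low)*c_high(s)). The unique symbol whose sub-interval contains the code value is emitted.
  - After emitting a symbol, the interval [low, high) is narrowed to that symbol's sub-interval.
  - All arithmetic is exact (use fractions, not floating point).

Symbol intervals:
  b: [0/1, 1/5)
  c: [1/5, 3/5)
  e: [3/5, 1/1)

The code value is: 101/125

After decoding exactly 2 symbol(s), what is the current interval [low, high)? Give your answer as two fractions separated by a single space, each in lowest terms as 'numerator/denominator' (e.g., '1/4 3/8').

Answer: 17/25 21/25

Derivation:
Step 1: interval [0/1, 1/1), width = 1/1 - 0/1 = 1/1
  'b': [0/1 + 1/1*0/1, 0/1 + 1/1*1/5) = [0/1, 1/5)
  'c': [0/1 + 1/1*1/5, 0/1 + 1/1*3/5) = [1/5, 3/5)
  'e': [0/1 + 1/1*3/5, 0/1 + 1/1*1/1) = [3/5, 1/1) <- contains code 101/125
  emit 'e', narrow to [3/5, 1/1)
Step 2: interval [3/5, 1/1), width = 1/1 - 3/5 = 2/5
  'b': [3/5 + 2/5*0/1, 3/5 + 2/5*1/5) = [3/5, 17/25)
  'c': [3/5 + 2/5*1/5, 3/5 + 2/5*3/5) = [17/25, 21/25) <- contains code 101/125
  'e': [3/5 + 2/5*3/5, 3/5 + 2/5*1/1) = [21/25, 1/1)
  emit 'c', narrow to [17/25, 21/25)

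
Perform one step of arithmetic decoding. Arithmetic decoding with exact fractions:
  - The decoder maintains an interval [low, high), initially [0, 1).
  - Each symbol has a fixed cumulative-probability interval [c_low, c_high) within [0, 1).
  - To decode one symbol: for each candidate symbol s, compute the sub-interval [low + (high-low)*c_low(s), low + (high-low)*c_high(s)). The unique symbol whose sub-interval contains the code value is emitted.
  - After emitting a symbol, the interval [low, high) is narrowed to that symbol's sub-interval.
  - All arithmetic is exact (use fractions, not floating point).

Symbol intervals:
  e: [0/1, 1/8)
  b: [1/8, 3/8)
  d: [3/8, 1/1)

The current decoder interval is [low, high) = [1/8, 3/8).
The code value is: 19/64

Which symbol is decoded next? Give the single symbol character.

Interval width = high − low = 3/8 − 1/8 = 1/4
Scaled code = (code − low) / width = (19/64 − 1/8) / 1/4 = 11/16
  e: [0/1, 1/8) 
  b: [1/8, 3/8) 
  d: [3/8, 1/1) ← scaled code falls here ✓

Answer: d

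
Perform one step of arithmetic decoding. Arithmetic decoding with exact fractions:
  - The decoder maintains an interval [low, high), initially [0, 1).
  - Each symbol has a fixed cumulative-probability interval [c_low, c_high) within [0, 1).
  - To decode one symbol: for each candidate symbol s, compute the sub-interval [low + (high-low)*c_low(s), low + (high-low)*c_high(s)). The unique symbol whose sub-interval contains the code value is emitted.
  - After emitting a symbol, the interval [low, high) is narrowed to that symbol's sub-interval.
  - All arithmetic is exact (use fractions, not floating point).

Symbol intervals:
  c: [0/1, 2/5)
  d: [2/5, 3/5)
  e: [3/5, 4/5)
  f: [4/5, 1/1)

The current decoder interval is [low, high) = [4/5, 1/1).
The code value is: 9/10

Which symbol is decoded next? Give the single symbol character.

Interval width = high − low = 1/1 − 4/5 = 1/5
Scaled code = (code − low) / width = (9/10 − 4/5) / 1/5 = 1/2
  c: [0/1, 2/5) 
  d: [2/5, 3/5) ← scaled code falls here ✓
  e: [3/5, 4/5) 
  f: [4/5, 1/1) 

Answer: d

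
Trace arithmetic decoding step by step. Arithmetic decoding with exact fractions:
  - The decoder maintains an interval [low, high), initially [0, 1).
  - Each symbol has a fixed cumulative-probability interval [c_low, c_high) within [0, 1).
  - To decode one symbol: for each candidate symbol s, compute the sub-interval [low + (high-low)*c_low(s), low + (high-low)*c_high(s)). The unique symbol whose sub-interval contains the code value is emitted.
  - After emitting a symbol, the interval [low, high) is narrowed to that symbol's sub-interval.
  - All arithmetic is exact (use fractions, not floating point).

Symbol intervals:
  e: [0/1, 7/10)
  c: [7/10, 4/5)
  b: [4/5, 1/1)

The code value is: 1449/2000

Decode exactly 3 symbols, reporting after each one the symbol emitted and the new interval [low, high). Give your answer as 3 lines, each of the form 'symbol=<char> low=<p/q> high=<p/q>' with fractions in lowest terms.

Answer: symbol=c low=7/10 high=4/5
symbol=e low=7/10 high=77/100
symbol=e low=7/10 high=749/1000

Derivation:
Step 1: interval [0/1, 1/1), width = 1/1 - 0/1 = 1/1
  'e': [0/1 + 1/1*0/1, 0/1 + 1/1*7/10) = [0/1, 7/10)
  'c': [0/1 + 1/1*7/10, 0/1 + 1/1*4/5) = [7/10, 4/5) <- contains code 1449/2000
  'b': [0/1 + 1/1*4/5, 0/1 + 1/1*1/1) = [4/5, 1/1)
  emit 'c', narrow to [7/10, 4/5)
Step 2: interval [7/10, 4/5), width = 4/5 - 7/10 = 1/10
  'e': [7/10 + 1/10*0/1, 7/10 + 1/10*7/10) = [7/10, 77/100) <- contains code 1449/2000
  'c': [7/10 + 1/10*7/10, 7/10 + 1/10*4/5) = [77/100, 39/50)
  'b': [7/10 + 1/10*4/5, 7/10 + 1/10*1/1) = [39/50, 4/5)
  emit 'e', narrow to [7/10, 77/100)
Step 3: interval [7/10, 77/100), width = 77/100 - 7/10 = 7/100
  'e': [7/10 + 7/100*0/1, 7/10 + 7/100*7/10) = [7/10, 749/1000) <- contains code 1449/2000
  'c': [7/10 + 7/100*7/10, 7/10 + 7/100*4/5) = [749/1000, 189/250)
  'b': [7/10 + 7/100*4/5, 7/10 + 7/100*1/1) = [189/250, 77/100)
  emit 'e', narrow to [7/10, 749/1000)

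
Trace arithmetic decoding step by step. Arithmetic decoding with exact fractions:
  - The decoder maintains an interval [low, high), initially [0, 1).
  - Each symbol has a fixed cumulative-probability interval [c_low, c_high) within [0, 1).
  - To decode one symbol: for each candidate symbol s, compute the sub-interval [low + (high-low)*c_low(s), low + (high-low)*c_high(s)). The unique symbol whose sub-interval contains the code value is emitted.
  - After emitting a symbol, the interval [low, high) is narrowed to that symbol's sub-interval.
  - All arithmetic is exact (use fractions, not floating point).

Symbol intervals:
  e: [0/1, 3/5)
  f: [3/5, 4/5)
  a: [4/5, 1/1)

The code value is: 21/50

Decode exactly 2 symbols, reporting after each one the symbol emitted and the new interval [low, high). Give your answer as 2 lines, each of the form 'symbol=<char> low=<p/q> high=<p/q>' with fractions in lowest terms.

Answer: symbol=e low=0/1 high=3/5
symbol=f low=9/25 high=12/25

Derivation:
Step 1: interval [0/1, 1/1), width = 1/1 - 0/1 = 1/1
  'e': [0/1 + 1/1*0/1, 0/1 + 1/1*3/5) = [0/1, 3/5) <- contains code 21/50
  'f': [0/1 + 1/1*3/5, 0/1 + 1/1*4/5) = [3/5, 4/5)
  'a': [0/1 + 1/1*4/5, 0/1 + 1/1*1/1) = [4/5, 1/1)
  emit 'e', narrow to [0/1, 3/5)
Step 2: interval [0/1, 3/5), width = 3/5 - 0/1 = 3/5
  'e': [0/1 + 3/5*0/1, 0/1 + 3/5*3/5) = [0/1, 9/25)
  'f': [0/1 + 3/5*3/5, 0/1 + 3/5*4/5) = [9/25, 12/25) <- contains code 21/50
  'a': [0/1 + 3/5*4/5, 0/1 + 3/5*1/1) = [12/25, 3/5)
  emit 'f', narrow to [9/25, 12/25)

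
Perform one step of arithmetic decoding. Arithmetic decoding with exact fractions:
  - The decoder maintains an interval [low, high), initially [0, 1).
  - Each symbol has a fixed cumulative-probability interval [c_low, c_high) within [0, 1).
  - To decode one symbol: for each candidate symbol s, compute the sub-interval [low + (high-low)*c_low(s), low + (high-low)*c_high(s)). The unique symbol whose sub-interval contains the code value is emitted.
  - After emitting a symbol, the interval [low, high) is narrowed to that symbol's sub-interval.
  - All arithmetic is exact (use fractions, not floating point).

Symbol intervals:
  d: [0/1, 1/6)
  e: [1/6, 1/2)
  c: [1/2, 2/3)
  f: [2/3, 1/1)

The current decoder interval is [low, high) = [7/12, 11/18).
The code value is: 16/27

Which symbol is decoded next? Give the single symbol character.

Interval width = high − low = 11/18 − 7/12 = 1/36
Scaled code = (code − low) / width = (16/27 − 7/12) / 1/36 = 1/3
  d: [0/1, 1/6) 
  e: [1/6, 1/2) ← scaled code falls here ✓
  c: [1/2, 2/3) 
  f: [2/3, 1/1) 

Answer: e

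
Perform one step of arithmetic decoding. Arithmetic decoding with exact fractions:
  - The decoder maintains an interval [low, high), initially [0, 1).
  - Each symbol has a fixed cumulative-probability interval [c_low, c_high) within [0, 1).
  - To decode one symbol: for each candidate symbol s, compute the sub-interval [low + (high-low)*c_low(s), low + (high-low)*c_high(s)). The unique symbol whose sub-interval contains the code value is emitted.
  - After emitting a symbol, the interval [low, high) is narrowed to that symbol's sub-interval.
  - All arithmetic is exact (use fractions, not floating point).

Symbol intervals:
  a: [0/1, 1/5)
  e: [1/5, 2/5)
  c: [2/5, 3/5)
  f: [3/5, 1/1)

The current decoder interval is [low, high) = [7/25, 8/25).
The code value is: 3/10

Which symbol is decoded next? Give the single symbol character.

Interval width = high − low = 8/25 − 7/25 = 1/25
Scaled code = (code − low) / width = (3/10 − 7/25) / 1/25 = 1/2
  a: [0/1, 1/5) 
  e: [1/5, 2/5) 
  c: [2/5, 3/5) ← scaled code falls here ✓
  f: [3/5, 1/1) 

Answer: c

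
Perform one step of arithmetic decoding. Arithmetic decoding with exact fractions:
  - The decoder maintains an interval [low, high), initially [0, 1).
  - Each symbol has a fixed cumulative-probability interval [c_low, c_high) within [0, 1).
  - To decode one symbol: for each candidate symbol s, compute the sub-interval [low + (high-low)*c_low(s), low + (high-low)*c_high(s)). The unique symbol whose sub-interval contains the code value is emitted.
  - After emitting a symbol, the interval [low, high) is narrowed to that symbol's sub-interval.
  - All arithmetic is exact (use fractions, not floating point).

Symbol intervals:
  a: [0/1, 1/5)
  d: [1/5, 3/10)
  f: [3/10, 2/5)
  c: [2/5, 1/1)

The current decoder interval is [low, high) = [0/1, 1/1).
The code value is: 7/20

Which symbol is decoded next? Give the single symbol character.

Answer: f

Derivation:
Interval width = high − low = 1/1 − 0/1 = 1/1
Scaled code = (code − low) / width = (7/20 − 0/1) / 1/1 = 7/20
  a: [0/1, 1/5) 
  d: [1/5, 3/10) 
  f: [3/10, 2/5) ← scaled code falls here ✓
  c: [2/5, 1/1) 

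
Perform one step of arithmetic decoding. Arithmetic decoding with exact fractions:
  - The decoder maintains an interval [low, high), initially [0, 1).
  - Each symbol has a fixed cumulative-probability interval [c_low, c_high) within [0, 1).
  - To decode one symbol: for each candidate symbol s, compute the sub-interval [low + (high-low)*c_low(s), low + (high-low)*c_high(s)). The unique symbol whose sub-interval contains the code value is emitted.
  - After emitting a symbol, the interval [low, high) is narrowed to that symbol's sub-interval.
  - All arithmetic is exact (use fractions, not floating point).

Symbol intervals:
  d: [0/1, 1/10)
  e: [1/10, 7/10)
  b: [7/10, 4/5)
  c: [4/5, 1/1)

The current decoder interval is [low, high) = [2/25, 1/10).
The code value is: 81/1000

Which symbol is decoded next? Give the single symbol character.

Answer: d

Derivation:
Interval width = high − low = 1/10 − 2/25 = 1/50
Scaled code = (code − low) / width = (81/1000 − 2/25) / 1/50 = 1/20
  d: [0/1, 1/10) ← scaled code falls here ✓
  e: [1/10, 7/10) 
  b: [7/10, 4/5) 
  c: [4/5, 1/1) 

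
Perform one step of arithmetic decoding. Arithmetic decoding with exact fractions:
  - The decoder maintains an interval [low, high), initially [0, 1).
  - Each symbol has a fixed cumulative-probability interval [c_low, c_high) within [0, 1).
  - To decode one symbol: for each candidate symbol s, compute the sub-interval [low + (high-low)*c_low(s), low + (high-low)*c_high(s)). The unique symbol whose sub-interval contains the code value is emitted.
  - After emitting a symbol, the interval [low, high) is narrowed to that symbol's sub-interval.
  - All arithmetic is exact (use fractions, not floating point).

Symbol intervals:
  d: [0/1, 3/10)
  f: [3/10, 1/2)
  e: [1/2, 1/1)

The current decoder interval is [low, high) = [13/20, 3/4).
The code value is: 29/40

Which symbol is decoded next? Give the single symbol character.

Interval width = high − low = 3/4 − 13/20 = 1/10
Scaled code = (code − low) / width = (29/40 − 13/20) / 1/10 = 3/4
  d: [0/1, 3/10) 
  f: [3/10, 1/2) 
  e: [1/2, 1/1) ← scaled code falls here ✓

Answer: e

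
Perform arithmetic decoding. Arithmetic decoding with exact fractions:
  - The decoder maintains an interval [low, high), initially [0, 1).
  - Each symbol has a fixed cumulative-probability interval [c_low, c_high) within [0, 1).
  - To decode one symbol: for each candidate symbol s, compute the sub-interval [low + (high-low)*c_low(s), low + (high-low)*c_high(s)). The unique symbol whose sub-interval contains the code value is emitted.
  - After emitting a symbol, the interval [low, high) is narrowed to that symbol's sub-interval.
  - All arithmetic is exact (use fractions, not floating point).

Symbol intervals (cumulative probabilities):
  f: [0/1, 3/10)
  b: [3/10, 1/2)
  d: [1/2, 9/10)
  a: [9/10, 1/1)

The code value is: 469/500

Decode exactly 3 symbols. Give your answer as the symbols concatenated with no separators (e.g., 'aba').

Answer: abb

Derivation:
Step 1: interval [0/1, 1/1), width = 1/1 - 0/1 = 1/1
  'f': [0/1 + 1/1*0/1, 0/1 + 1/1*3/10) = [0/1, 3/10)
  'b': [0/1 + 1/1*3/10, 0/1 + 1/1*1/2) = [3/10, 1/2)
  'd': [0/1 + 1/1*1/2, 0/1 + 1/1*9/10) = [1/2, 9/10)
  'a': [0/1 + 1/1*9/10, 0/1 + 1/1*1/1) = [9/10, 1/1) <- contains code 469/500
  emit 'a', narrow to [9/10, 1/1)
Step 2: interval [9/10, 1/1), width = 1/1 - 9/10 = 1/10
  'f': [9/10 + 1/10*0/1, 9/10 + 1/10*3/10) = [9/10, 93/100)
  'b': [9/10 + 1/10*3/10, 9/10 + 1/10*1/2) = [93/100, 19/20) <- contains code 469/500
  'd': [9/10 + 1/10*1/2, 9/10 + 1/10*9/10) = [19/20, 99/100)
  'a': [9/10 + 1/10*9/10, 9/10 + 1/10*1/1) = [99/100, 1/1)
  emit 'b', narrow to [93/100, 19/20)
Step 3: interval [93/100, 19/20), width = 19/20 - 93/100 = 1/50
  'f': [93/100 + 1/50*0/1, 93/100 + 1/50*3/10) = [93/100, 117/125)
  'b': [93/100 + 1/50*3/10, 93/100 + 1/50*1/2) = [117/125, 47/50) <- contains code 469/500
  'd': [93/100 + 1/50*1/2, 93/100 + 1/50*9/10) = [47/50, 237/250)
  'a': [93/100 + 1/50*9/10, 93/100 + 1/50*1/1) = [237/250, 19/20)
  emit 'b', narrow to [117/125, 47/50)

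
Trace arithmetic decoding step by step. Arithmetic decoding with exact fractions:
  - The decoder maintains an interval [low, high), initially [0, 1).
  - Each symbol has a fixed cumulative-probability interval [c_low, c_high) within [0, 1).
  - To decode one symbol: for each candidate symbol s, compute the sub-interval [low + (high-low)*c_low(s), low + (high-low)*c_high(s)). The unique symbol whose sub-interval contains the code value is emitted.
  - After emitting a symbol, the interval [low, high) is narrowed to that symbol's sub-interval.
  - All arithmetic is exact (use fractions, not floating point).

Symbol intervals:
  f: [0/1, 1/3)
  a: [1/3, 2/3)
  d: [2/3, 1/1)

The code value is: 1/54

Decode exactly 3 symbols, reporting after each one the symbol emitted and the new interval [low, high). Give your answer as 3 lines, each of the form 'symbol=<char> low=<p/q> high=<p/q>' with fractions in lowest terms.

Answer: symbol=f low=0/1 high=1/3
symbol=f low=0/1 high=1/9
symbol=f low=0/1 high=1/27

Derivation:
Step 1: interval [0/1, 1/1), width = 1/1 - 0/1 = 1/1
  'f': [0/1 + 1/1*0/1, 0/1 + 1/1*1/3) = [0/1, 1/3) <- contains code 1/54
  'a': [0/1 + 1/1*1/3, 0/1 + 1/1*2/3) = [1/3, 2/3)
  'd': [0/1 + 1/1*2/3, 0/1 + 1/1*1/1) = [2/3, 1/1)
  emit 'f', narrow to [0/1, 1/3)
Step 2: interval [0/1, 1/3), width = 1/3 - 0/1 = 1/3
  'f': [0/1 + 1/3*0/1, 0/1 + 1/3*1/3) = [0/1, 1/9) <- contains code 1/54
  'a': [0/1 + 1/3*1/3, 0/1 + 1/3*2/3) = [1/9, 2/9)
  'd': [0/1 + 1/3*2/3, 0/1 + 1/3*1/1) = [2/9, 1/3)
  emit 'f', narrow to [0/1, 1/9)
Step 3: interval [0/1, 1/9), width = 1/9 - 0/1 = 1/9
  'f': [0/1 + 1/9*0/1, 0/1 + 1/9*1/3) = [0/1, 1/27) <- contains code 1/54
  'a': [0/1 + 1/9*1/3, 0/1 + 1/9*2/3) = [1/27, 2/27)
  'd': [0/1 + 1/9*2/3, 0/1 + 1/9*1/1) = [2/27, 1/9)
  emit 'f', narrow to [0/1, 1/27)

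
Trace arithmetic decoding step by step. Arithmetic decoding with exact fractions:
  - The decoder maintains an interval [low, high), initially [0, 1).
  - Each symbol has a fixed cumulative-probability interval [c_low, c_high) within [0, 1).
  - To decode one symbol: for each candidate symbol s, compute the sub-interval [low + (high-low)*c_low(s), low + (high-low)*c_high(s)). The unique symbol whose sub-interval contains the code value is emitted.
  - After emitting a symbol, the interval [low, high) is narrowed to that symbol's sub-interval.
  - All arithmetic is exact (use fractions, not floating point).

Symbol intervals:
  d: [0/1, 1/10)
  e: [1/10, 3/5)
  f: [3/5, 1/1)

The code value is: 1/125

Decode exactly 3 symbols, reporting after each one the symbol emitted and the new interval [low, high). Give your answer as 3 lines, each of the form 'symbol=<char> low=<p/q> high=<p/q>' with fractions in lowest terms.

Answer: symbol=d low=0/1 high=1/10
symbol=d low=0/1 high=1/100
symbol=f low=3/500 high=1/100

Derivation:
Step 1: interval [0/1, 1/1), width = 1/1 - 0/1 = 1/1
  'd': [0/1 + 1/1*0/1, 0/1 + 1/1*1/10) = [0/1, 1/10) <- contains code 1/125
  'e': [0/1 + 1/1*1/10, 0/1 + 1/1*3/5) = [1/10, 3/5)
  'f': [0/1 + 1/1*3/5, 0/1 + 1/1*1/1) = [3/5, 1/1)
  emit 'd', narrow to [0/1, 1/10)
Step 2: interval [0/1, 1/10), width = 1/10 - 0/1 = 1/10
  'd': [0/1 + 1/10*0/1, 0/1 + 1/10*1/10) = [0/1, 1/100) <- contains code 1/125
  'e': [0/1 + 1/10*1/10, 0/1 + 1/10*3/5) = [1/100, 3/50)
  'f': [0/1 + 1/10*3/5, 0/1 + 1/10*1/1) = [3/50, 1/10)
  emit 'd', narrow to [0/1, 1/100)
Step 3: interval [0/1, 1/100), width = 1/100 - 0/1 = 1/100
  'd': [0/1 + 1/100*0/1, 0/1 + 1/100*1/10) = [0/1, 1/1000)
  'e': [0/1 + 1/100*1/10, 0/1 + 1/100*3/5) = [1/1000, 3/500)
  'f': [0/1 + 1/100*3/5, 0/1 + 1/100*1/1) = [3/500, 1/100) <- contains code 1/125
  emit 'f', narrow to [3/500, 1/100)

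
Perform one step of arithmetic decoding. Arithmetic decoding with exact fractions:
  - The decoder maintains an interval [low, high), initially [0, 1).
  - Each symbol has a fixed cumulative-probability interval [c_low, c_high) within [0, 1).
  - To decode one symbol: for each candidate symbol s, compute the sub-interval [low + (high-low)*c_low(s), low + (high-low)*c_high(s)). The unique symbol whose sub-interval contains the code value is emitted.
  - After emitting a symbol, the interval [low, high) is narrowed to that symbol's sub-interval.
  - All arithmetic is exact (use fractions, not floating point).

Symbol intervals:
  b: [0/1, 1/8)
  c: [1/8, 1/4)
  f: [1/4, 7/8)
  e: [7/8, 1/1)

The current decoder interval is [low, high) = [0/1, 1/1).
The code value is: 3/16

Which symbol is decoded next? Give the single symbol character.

Answer: c

Derivation:
Interval width = high − low = 1/1 − 0/1 = 1/1
Scaled code = (code − low) / width = (3/16 − 0/1) / 1/1 = 3/16
  b: [0/1, 1/8) 
  c: [1/8, 1/4) ← scaled code falls here ✓
  f: [1/4, 7/8) 
  e: [7/8, 1/1) 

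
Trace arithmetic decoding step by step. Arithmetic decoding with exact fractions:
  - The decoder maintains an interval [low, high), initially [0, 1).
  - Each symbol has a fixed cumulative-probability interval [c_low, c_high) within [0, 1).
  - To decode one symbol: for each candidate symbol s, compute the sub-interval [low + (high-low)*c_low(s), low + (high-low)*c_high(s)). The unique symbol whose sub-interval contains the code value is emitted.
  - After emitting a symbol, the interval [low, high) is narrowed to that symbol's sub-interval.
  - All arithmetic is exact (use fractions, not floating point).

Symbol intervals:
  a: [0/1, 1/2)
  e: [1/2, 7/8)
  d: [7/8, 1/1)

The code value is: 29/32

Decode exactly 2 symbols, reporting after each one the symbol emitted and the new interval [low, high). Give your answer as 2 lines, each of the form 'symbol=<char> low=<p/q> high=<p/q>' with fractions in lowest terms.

Step 1: interval [0/1, 1/1), width = 1/1 - 0/1 = 1/1
  'a': [0/1 + 1/1*0/1, 0/1 + 1/1*1/2) = [0/1, 1/2)
  'e': [0/1 + 1/1*1/2, 0/1 + 1/1*7/8) = [1/2, 7/8)
  'd': [0/1 + 1/1*7/8, 0/1 + 1/1*1/1) = [7/8, 1/1) <- contains code 29/32
  emit 'd', narrow to [7/8, 1/1)
Step 2: interval [7/8, 1/1), width = 1/1 - 7/8 = 1/8
  'a': [7/8 + 1/8*0/1, 7/8 + 1/8*1/2) = [7/8, 15/16) <- contains code 29/32
  'e': [7/8 + 1/8*1/2, 7/8 + 1/8*7/8) = [15/16, 63/64)
  'd': [7/8 + 1/8*7/8, 7/8 + 1/8*1/1) = [63/64, 1/1)
  emit 'a', narrow to [7/8, 15/16)

Answer: symbol=d low=7/8 high=1/1
symbol=a low=7/8 high=15/16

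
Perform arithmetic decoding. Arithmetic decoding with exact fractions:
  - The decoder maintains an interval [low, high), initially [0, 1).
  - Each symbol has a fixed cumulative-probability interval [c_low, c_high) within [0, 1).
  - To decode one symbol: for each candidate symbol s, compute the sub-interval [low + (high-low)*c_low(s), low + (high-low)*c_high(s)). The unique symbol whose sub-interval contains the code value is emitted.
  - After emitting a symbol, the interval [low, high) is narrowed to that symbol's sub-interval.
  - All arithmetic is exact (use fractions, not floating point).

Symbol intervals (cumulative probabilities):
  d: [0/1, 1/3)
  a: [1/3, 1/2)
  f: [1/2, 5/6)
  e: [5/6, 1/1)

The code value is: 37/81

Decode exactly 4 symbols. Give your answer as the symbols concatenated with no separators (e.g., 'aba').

Answer: afff

Derivation:
Step 1: interval [0/1, 1/1), width = 1/1 - 0/1 = 1/1
  'd': [0/1 + 1/1*0/1, 0/1 + 1/1*1/3) = [0/1, 1/3)
  'a': [0/1 + 1/1*1/3, 0/1 + 1/1*1/2) = [1/3, 1/2) <- contains code 37/81
  'f': [0/1 + 1/1*1/2, 0/1 + 1/1*5/6) = [1/2, 5/6)
  'e': [0/1 + 1/1*5/6, 0/1 + 1/1*1/1) = [5/6, 1/1)
  emit 'a', narrow to [1/3, 1/2)
Step 2: interval [1/3, 1/2), width = 1/2 - 1/3 = 1/6
  'd': [1/3 + 1/6*0/1, 1/3 + 1/6*1/3) = [1/3, 7/18)
  'a': [1/3 + 1/6*1/3, 1/3 + 1/6*1/2) = [7/18, 5/12)
  'f': [1/3 + 1/6*1/2, 1/3 + 1/6*5/6) = [5/12, 17/36) <- contains code 37/81
  'e': [1/3 + 1/6*5/6, 1/3 + 1/6*1/1) = [17/36, 1/2)
  emit 'f', narrow to [5/12, 17/36)
Step 3: interval [5/12, 17/36), width = 17/36 - 5/12 = 1/18
  'd': [5/12 + 1/18*0/1, 5/12 + 1/18*1/3) = [5/12, 47/108)
  'a': [5/12 + 1/18*1/3, 5/12 + 1/18*1/2) = [47/108, 4/9)
  'f': [5/12 + 1/18*1/2, 5/12 + 1/18*5/6) = [4/9, 25/54) <- contains code 37/81
  'e': [5/12 + 1/18*5/6, 5/12 + 1/18*1/1) = [25/54, 17/36)
  emit 'f', narrow to [4/9, 25/54)
Step 4: interval [4/9, 25/54), width = 25/54 - 4/9 = 1/54
  'd': [4/9 + 1/54*0/1, 4/9 + 1/54*1/3) = [4/9, 73/162)
  'a': [4/9 + 1/54*1/3, 4/9 + 1/54*1/2) = [73/162, 49/108)
  'f': [4/9 + 1/54*1/2, 4/9 + 1/54*5/6) = [49/108, 149/324) <- contains code 37/81
  'e': [4/9 + 1/54*5/6, 4/9 + 1/54*1/1) = [149/324, 25/54)
  emit 'f', narrow to [49/108, 149/324)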